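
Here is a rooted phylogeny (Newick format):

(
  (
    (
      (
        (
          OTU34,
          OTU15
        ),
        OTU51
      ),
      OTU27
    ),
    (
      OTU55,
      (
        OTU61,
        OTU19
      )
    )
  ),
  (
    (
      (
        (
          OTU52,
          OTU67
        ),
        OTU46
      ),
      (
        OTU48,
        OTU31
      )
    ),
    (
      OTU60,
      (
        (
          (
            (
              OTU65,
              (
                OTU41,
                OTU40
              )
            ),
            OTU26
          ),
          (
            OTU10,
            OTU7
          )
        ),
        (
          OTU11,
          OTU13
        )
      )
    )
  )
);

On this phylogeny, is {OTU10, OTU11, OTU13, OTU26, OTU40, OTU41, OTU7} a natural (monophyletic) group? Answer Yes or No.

No

The MRCA of the listed taxa subtends ((((OTU65,(OTU41,OTU40)),OTU26),(OTU10,OTU7)),(OTU11,OTU13)).
That clade also contains OTU65, which is not in the proposed group, so the group is not monophyletic.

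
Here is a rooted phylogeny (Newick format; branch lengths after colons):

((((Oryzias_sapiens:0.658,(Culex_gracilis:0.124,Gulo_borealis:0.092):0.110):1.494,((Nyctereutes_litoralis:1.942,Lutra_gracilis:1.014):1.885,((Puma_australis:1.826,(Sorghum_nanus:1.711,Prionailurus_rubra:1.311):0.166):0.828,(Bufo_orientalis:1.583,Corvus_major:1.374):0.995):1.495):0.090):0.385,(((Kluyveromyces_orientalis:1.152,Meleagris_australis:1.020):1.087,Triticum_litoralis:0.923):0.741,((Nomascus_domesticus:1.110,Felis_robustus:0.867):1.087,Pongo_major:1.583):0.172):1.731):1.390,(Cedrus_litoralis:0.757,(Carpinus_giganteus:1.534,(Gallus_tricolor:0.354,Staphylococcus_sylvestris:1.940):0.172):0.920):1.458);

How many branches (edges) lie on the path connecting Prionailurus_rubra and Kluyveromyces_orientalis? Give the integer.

10

The MRCA of Prionailurus_rubra and Kluyveromyces_orientalis is the node subtending (((Oryzias_sapiens,(Culex_gracilis,Gulo_borealis)),((Nyctereutes_litoralis,Lutra_gracilis),((Puma_australis,(Sorghum_nanus,Prionailurus_rubra)),(Bufo_orientalis,Corvus_major)))),(((Kluyveromyces_orientalis,Meleagris_australis),Triticum_litoralis),((Nomascus_domesticus,Felis_robustus),Pongo_major))).
From Prionailurus_rubra up to that node: 6 branches. From Kluyveromyces_orientalis up to the same node: 4 branches. Total: 6 + 4 = 10.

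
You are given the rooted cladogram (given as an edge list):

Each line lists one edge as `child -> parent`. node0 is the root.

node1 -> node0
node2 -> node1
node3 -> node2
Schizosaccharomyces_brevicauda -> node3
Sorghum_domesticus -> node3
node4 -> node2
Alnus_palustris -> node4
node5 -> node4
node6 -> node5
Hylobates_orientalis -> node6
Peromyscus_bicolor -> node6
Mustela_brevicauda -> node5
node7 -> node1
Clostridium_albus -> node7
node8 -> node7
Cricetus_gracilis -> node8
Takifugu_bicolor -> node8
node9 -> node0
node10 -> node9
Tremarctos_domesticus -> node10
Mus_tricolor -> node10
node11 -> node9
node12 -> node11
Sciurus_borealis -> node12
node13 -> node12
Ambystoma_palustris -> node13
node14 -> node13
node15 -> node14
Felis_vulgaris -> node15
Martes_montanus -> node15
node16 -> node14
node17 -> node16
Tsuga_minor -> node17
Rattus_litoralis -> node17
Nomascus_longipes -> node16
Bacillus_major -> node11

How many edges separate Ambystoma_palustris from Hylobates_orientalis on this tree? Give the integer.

The MRCA of Ambystoma_palustris and Hylobates_orientalis is the root of the tree.
From Ambystoma_palustris up to that node: 5 branches. From Hylobates_orientalis up to the same node: 6 branches. Total: 5 + 6 = 11.

11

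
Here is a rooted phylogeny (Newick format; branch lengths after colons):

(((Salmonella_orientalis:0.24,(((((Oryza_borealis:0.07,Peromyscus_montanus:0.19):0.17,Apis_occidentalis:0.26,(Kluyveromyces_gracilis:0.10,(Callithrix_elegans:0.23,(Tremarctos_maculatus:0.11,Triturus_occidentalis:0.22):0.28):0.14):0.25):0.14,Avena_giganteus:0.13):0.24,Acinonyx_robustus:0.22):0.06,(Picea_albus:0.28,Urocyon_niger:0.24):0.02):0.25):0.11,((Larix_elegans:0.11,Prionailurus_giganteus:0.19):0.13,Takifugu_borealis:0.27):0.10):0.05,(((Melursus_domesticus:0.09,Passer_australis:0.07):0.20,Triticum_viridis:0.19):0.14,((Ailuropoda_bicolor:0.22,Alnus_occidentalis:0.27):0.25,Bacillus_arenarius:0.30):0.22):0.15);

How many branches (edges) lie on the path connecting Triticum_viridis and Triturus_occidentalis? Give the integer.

The MRCA of Triticum_viridis and Triturus_occidentalis is the root of the tree.
From Triticum_viridis up to that node: 3 branches. From Triturus_occidentalis up to the same node: 10 branches. Total: 3 + 10 = 13.

13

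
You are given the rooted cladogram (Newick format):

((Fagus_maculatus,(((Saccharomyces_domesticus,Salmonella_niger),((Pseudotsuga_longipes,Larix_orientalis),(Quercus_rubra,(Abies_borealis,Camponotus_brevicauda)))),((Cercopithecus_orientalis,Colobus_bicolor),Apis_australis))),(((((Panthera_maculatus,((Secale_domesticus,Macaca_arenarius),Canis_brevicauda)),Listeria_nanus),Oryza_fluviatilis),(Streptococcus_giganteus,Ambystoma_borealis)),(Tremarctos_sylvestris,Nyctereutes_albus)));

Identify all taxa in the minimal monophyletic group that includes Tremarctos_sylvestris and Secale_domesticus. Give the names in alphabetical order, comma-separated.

Tracing Tremarctos_sylvestris: it sits inside (Tremarctos_sylvestris,Nyctereutes_albus).
Tracing Secale_domesticus: it sits inside (Secale_domesticus,Macaca_arenarius).
The smallest clade enclosing both is (((((Panthera_maculatus,((Secale_domesticus,Macaca_arenarius),Canis_brevicauda)),Listeria_nanus),Oryza_fluviatilis),(Streptococcus_giganteus,Ambystoma_borealis)),(Tremarctos_sylvestris,Nyctereutes_albus)); the answer is its 10 terminal taxa in alphabetical order.

Ambystoma_borealis, Canis_brevicauda, Listeria_nanus, Macaca_arenarius, Nyctereutes_albus, Oryza_fluviatilis, Panthera_maculatus, Secale_domesticus, Streptococcus_giganteus, Tremarctos_sylvestris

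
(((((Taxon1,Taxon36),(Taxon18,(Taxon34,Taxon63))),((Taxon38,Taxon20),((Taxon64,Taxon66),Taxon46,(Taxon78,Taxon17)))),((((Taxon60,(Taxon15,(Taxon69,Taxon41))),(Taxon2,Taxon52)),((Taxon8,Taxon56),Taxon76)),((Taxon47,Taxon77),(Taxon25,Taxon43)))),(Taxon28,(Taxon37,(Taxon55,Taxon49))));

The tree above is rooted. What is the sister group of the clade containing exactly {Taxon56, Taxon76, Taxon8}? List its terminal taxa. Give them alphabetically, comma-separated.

Taxon15, Taxon2, Taxon41, Taxon52, Taxon60, Taxon69

The clade containing exactly {Taxon56, Taxon76, Taxon8} attaches to the tree at the node subtending (((Taxon60,(Taxon15,(Taxon69,Taxon41))),(Taxon2,Taxon52)),((Taxon8,Taxon56),Taxon76)).
The other lineage descending from that same node — the sister group — is ((Taxon60,(Taxon15,(Taxon69,Taxon41))),(Taxon2,Taxon52)); its 6 tips in alphabetical order are the answer.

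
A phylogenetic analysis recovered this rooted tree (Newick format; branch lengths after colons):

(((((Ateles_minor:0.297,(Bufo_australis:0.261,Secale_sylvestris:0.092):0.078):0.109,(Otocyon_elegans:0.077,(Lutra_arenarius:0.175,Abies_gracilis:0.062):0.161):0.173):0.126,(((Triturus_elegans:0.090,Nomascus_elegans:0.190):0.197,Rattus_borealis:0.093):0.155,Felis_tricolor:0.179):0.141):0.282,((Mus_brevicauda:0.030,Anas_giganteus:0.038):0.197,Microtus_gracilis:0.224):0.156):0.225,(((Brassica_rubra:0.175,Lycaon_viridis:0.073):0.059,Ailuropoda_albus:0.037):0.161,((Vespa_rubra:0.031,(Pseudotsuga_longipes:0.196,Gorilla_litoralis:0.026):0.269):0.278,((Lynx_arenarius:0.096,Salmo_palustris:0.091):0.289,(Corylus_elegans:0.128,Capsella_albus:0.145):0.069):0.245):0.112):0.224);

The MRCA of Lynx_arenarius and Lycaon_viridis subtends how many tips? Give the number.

The MRCA of Lynx_arenarius and Lycaon_viridis is the node subtending (((Brassica_rubra,Lycaon_viridis),Ailuropoda_albus),((Vespa_rubra,(Pseudotsuga_longipes,Gorilla_litoralis)),((Lynx_arenarius,Salmo_palustris),(Corylus_elegans,Capsella_albus)))).
That clade contains 10 terminal taxa: Ailuropoda_albus, Brassica_rubra, Capsella_albus, Corylus_elegans, Gorilla_litoralis, Lycaon_viridis, Lynx_arenarius, Pseudotsuga_longipes, Salmo_palustris, Vespa_rubra.

10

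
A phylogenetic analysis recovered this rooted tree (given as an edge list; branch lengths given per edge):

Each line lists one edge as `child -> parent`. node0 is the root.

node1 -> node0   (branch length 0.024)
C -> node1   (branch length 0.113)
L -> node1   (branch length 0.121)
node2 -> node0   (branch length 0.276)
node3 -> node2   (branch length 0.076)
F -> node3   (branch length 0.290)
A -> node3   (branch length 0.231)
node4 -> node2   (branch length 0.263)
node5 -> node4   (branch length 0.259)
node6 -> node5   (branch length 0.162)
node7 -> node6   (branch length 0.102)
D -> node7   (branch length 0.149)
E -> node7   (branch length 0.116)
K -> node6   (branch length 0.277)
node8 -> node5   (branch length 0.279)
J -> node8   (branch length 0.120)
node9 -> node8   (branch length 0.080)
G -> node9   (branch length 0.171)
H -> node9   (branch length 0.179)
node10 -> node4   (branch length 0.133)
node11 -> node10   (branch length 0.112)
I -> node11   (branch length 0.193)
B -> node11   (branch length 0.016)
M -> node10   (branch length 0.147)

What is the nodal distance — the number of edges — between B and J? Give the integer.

6

The MRCA of B and J is the node subtending ((((D,E),K),(J,(G,H))),((I,B),M)).
From B up to that node: 3 branches. From J up to the same node: 3 branches. Total: 3 + 3 = 6.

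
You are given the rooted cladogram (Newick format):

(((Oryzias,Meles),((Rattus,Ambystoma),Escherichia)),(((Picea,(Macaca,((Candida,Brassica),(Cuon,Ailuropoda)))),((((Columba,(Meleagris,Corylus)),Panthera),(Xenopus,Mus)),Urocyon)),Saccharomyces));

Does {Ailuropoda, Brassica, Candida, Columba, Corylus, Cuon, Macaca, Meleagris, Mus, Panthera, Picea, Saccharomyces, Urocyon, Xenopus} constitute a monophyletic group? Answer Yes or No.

Yes

The most recent common ancestor of these taxa subtends (((Picea,(Macaca,((Candida,Brassica),(Cuon,Ailuropoda)))),((((Columba,(Meleagris,Corylus)),Panthera),(Xenopus,Mus)),Urocyon)),Saccharomyces).
That clade has exactly 14 tips — every listed taxon and nothing else — so the group is monophyletic.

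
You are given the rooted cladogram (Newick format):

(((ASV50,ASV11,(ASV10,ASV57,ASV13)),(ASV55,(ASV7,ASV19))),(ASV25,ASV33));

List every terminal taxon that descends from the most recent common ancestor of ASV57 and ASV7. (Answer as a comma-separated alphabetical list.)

Tracing ASV57: it sits inside (ASV10,ASV57,ASV13).
Tracing ASV7: it sits inside (ASV7,ASV19).
The smallest clade enclosing both is ((ASV50,ASV11,(ASV10,ASV57,ASV13)),(ASV55,(ASV7,ASV19))); the answer is its 8 terminal taxa in alphabetical order.

ASV10, ASV11, ASV13, ASV19, ASV50, ASV55, ASV57, ASV7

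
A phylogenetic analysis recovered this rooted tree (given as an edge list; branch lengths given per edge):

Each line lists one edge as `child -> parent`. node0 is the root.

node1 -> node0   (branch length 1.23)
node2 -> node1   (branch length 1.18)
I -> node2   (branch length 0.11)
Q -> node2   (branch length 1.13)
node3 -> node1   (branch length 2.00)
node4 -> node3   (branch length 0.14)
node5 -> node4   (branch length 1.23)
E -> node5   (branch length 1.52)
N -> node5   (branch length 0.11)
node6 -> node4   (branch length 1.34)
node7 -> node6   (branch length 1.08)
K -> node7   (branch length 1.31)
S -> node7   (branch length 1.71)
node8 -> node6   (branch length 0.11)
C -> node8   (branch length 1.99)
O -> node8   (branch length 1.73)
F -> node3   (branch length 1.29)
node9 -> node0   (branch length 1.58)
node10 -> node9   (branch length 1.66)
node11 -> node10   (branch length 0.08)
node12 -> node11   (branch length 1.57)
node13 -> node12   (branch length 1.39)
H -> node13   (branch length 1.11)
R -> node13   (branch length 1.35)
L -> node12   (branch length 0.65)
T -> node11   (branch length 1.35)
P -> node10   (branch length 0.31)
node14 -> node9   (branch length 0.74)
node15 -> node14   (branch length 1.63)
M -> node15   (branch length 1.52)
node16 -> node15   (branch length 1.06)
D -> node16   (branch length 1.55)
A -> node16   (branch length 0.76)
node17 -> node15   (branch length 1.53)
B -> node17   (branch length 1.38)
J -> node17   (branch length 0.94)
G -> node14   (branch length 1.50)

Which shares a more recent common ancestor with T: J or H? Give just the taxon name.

The MRCA of T and H subtends (((H,R),L),T) (4 taxa).
The MRCA of T and J subtends (((((H,R),L),T),P),((M,(D,A),(B,J)),G)) (11 taxa).
The first is nested inside the second, so T shares a more recent common ancestor with H.

H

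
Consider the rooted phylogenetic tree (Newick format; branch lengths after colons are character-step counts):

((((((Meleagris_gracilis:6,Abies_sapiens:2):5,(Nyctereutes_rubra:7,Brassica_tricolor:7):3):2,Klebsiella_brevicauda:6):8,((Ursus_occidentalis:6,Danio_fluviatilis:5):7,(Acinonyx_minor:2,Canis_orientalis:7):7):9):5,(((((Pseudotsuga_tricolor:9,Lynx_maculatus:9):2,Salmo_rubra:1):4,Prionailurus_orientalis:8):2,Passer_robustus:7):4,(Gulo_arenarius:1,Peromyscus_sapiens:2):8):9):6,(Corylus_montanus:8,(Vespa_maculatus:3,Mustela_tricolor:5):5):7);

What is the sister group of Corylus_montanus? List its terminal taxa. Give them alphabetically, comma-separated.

Mustela_tricolor, Vespa_maculatus

Corylus_montanus attaches to the tree at the node subtending (Corylus_montanus,(Vespa_maculatus,Mustela_tricolor)).
The other lineage descending from that same node — the sister group — is (Vespa_maculatus,Mustela_tricolor); its 2 tips in alphabetical order are the answer.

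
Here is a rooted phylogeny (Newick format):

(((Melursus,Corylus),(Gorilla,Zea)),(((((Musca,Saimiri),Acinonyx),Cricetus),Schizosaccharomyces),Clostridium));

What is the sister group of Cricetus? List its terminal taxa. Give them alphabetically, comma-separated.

Acinonyx, Musca, Saimiri

Cricetus attaches to the tree at the node subtending (((Musca,Saimiri),Acinonyx),Cricetus).
The other lineage descending from that same node — the sister group — is ((Musca,Saimiri),Acinonyx); its 3 tips in alphabetical order are the answer.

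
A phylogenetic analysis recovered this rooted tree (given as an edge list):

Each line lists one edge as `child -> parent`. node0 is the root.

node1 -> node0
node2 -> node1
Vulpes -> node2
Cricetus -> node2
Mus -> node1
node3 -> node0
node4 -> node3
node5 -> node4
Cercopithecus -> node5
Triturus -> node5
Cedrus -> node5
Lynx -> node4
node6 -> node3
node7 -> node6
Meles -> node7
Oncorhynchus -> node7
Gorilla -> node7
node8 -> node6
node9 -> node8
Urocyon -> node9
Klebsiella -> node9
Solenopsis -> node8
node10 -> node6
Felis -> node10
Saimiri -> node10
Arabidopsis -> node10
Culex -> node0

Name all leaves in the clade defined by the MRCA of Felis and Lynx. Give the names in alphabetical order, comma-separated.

Arabidopsis, Cedrus, Cercopithecus, Felis, Gorilla, Klebsiella, Lynx, Meles, Oncorhynchus, Saimiri, Solenopsis, Triturus, Urocyon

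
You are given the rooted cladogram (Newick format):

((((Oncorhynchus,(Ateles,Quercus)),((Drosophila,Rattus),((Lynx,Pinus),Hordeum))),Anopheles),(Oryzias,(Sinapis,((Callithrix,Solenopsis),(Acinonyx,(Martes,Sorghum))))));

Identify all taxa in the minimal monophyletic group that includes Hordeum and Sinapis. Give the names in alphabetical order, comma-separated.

Tracing Hordeum: it sits inside ((Lynx,Pinus),Hordeum).
Tracing Sinapis: it sits inside (Sinapis,((Callithrix,Solenopsis),(Acinonyx,(Martes,Sorghum)))).
The smallest clade enclosing both is the whole tree (their MRCA is the root), so the answer is all 16 tips in alphabetical order.

Acinonyx, Anopheles, Ateles, Callithrix, Drosophila, Hordeum, Lynx, Martes, Oncorhynchus, Oryzias, Pinus, Quercus, Rattus, Sinapis, Solenopsis, Sorghum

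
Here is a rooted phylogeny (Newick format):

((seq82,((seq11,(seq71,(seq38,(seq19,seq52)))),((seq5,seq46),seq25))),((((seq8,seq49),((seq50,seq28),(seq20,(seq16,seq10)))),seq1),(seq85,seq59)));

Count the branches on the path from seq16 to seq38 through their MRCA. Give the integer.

The MRCA of seq16 and seq38 is the root of the tree.
From seq16 up to that node: 7 branches. From seq38 up to the same node: 6 branches. Total: 7 + 6 = 13.

13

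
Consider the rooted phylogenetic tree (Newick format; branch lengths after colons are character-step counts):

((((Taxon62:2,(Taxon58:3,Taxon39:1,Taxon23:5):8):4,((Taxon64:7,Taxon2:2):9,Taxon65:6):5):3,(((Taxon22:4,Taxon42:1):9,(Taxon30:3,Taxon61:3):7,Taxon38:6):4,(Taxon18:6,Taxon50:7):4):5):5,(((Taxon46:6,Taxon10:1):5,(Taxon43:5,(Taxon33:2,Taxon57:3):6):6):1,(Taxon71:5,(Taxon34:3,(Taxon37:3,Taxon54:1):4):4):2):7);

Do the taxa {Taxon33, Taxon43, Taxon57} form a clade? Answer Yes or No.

Yes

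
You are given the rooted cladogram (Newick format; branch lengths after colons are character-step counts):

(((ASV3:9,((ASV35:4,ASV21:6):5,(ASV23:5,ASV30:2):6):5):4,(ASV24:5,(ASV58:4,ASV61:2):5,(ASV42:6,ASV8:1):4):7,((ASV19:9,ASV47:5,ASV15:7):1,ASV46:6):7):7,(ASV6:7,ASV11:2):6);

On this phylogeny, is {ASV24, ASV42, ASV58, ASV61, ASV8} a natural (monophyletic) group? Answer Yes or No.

The most recent common ancestor of these taxa subtends (ASV24,(ASV58,ASV61),(ASV42,ASV8)).
That clade has exactly 5 tips — every listed taxon and nothing else — so the group is monophyletic.

Yes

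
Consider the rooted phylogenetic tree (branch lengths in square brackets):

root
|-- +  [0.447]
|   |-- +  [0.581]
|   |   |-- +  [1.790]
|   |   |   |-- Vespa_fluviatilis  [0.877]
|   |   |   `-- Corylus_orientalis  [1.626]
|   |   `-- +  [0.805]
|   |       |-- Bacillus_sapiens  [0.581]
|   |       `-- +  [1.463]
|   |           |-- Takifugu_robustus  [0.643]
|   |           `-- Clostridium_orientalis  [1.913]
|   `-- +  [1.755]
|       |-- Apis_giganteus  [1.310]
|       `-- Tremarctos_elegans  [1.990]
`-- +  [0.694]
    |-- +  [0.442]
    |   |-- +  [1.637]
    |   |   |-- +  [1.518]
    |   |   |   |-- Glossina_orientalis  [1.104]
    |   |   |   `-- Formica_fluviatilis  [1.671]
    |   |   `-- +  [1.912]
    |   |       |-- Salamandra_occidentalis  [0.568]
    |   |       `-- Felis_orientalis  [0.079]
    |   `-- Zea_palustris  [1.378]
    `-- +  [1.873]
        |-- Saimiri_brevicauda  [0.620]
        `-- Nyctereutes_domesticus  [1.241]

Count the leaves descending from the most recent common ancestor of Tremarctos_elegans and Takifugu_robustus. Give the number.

The MRCA of Tremarctos_elegans and Takifugu_robustus is the node subtending (((Vespa_fluviatilis,Corylus_orientalis),(Bacillus_sapiens,(Takifugu_robustus,Clostridium_orientalis))),(Apis_giganteus,Tremarctos_elegans)).
That clade contains 7 terminal taxa: Apis_giganteus, Bacillus_sapiens, Clostridium_orientalis, Corylus_orientalis, Takifugu_robustus, Tremarctos_elegans, Vespa_fluviatilis.

7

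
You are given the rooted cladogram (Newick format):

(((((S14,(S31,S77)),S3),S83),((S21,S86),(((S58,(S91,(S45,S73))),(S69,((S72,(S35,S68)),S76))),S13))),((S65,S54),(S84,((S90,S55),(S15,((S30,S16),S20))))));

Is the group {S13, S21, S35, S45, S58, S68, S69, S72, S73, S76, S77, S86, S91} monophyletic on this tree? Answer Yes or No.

No

The MRCA of the listed taxa subtends ((((S14,(S31,S77)),S3),S83),((S21,S86),(((S58,(S91,(S45,S73))),(S69,((S72,(S35,S68)),S76))),S13))).
That clade also contains S14, S3, S31, S83, which are not in the proposed group, so the group is not monophyletic.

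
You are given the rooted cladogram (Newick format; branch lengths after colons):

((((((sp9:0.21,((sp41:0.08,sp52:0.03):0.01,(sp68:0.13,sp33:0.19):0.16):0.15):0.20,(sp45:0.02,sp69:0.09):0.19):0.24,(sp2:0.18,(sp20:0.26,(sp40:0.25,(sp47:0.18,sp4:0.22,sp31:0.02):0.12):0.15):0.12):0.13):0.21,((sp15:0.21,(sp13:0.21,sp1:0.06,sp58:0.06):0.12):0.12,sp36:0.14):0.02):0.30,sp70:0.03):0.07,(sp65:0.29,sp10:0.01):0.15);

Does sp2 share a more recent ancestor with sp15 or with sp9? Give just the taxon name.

The MRCA of sp2 and sp9 subtends (((sp9,((sp41,sp52),(sp68,sp33))),(sp45,sp69)),(sp2,(sp20,(sp40,(sp47,sp4,sp31))))) (13 taxa).
The MRCA of sp2 and sp15 subtends ((((sp9,((sp41,sp52),(sp68,sp33))),(sp45,sp69)),(sp2,(sp20,(sp40,(sp47,sp4,sp31))))),((sp15,(sp13,sp1,sp58)),sp36)) (18 taxa).
The first is nested inside the second, so sp2 shares a more recent common ancestor with sp9.

sp9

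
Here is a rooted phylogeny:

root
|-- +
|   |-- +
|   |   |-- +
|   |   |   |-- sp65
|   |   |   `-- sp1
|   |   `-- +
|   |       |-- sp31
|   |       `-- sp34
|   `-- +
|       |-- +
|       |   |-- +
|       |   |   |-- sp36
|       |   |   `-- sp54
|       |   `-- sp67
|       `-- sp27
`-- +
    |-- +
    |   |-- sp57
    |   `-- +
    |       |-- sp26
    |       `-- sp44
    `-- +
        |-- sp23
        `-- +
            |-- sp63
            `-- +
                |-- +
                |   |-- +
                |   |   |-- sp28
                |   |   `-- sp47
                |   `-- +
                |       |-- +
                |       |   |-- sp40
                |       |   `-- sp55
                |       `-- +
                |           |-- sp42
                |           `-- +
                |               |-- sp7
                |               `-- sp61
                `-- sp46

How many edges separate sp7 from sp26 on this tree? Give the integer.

11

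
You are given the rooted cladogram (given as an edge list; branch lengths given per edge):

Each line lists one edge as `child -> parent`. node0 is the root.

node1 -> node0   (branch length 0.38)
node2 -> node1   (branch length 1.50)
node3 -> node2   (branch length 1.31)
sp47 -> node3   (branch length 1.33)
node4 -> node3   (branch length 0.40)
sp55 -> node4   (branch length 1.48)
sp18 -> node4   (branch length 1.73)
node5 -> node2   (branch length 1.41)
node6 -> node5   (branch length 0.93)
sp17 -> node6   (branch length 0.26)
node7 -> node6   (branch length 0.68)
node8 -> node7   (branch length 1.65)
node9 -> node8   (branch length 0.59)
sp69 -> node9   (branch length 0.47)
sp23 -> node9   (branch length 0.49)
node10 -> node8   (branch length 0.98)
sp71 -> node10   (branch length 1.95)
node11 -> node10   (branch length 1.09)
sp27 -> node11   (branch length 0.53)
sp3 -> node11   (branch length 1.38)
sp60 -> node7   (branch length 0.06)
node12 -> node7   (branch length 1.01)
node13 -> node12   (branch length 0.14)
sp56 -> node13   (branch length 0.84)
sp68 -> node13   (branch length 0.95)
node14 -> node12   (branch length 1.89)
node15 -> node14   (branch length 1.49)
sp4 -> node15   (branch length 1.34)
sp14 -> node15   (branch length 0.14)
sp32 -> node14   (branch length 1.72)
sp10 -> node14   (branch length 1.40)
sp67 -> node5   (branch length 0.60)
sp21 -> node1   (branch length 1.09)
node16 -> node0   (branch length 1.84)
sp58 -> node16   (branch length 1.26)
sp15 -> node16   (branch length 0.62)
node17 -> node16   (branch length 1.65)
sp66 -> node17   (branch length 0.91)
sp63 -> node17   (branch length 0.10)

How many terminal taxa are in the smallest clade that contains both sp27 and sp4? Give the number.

12

The MRCA of sp27 and sp4 is the node subtending (((sp69,sp23),(sp71,(sp27,sp3))),sp60,((sp56,sp68),((sp4,sp14),sp32,sp10))).
That clade contains 12 terminal taxa: sp10, sp14, sp23, sp27, sp3, sp32, sp4, sp56, sp60, sp68, sp69, sp71.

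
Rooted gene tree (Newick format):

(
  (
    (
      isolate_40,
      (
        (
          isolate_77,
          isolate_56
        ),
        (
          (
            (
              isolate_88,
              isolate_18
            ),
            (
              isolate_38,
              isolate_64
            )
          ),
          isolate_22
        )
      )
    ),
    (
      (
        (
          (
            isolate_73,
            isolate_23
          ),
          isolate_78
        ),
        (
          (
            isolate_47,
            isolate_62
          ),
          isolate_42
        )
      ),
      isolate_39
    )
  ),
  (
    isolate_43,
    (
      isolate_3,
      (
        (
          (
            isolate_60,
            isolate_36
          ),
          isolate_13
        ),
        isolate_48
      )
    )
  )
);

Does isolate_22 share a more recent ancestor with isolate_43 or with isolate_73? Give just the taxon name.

isolate_73

The MRCA of isolate_22 and isolate_73 subtends ((isolate_40,((isolate_77,isolate_56),(((isolate_88,isolate_18),(isolate_38,isolate_64)),isolate_22))),((((isolate_73,isolate_23),isolate_78),((isolate_47,isolate_62),isolate_42)),isolate_39)) (15 taxa).
The MRCA of isolate_22 and isolate_43 is the root, subtending the entire tree (21 taxa).
The first is nested inside the second, so isolate_22 shares a more recent common ancestor with isolate_73.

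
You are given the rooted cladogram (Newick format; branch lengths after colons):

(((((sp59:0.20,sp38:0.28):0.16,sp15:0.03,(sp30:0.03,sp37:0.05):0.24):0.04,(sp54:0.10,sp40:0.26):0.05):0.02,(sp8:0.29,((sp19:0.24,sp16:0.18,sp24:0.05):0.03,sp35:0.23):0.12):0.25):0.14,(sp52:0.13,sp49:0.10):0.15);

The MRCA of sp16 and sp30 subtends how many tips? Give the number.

The MRCA of sp16 and sp30 is the node subtending ((((sp59,sp38),sp15,(sp30,sp37)),(sp54,sp40)),(sp8,((sp19,sp16,sp24),sp35))).
That clade contains 12 terminal taxa: sp15, sp16, sp19, sp24, sp30, sp35, sp37, sp38, sp40, sp54, sp59, sp8.

12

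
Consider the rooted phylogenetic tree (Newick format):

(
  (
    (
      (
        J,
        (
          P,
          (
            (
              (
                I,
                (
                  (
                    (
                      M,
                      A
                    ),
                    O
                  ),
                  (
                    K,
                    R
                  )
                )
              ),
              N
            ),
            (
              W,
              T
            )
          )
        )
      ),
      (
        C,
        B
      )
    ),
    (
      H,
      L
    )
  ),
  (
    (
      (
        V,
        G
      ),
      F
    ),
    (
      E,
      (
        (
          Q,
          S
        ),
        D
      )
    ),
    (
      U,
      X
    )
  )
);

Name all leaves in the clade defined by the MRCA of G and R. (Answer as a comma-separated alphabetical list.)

A, B, C, D, E, F, G, H, I, J, K, L, M, N, O, P, Q, R, S, T, U, V, W, X

Tracing G: it sits inside (V,G).
Tracing R: it sits inside (K,R).
The smallest clade enclosing both is the whole tree (their MRCA is the root), so the answer is all 24 tips in alphabetical order.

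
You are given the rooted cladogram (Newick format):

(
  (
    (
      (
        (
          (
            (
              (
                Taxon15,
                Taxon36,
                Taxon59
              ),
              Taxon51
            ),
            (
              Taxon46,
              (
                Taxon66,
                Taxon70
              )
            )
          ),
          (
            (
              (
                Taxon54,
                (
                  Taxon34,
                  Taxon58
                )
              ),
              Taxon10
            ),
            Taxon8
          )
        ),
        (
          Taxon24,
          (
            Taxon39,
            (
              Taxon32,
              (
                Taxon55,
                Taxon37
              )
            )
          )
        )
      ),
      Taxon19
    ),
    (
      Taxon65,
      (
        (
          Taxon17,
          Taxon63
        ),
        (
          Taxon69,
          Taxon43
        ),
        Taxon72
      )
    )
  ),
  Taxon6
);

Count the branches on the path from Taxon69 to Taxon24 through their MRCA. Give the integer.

8

The MRCA of Taxon69 and Taxon24 is the node subtending (((((((Taxon15,Taxon36,Taxon59),Taxon51),(Taxon46,(Taxon66,Taxon70))),(((Taxon54,(Taxon34,Taxon58)),Taxon10),Taxon8)),(Taxon24,(Taxon39,(Taxon32,(Taxon55,Taxon37))))),Taxon19),(Taxon65,((Taxon17,Taxon63),(Taxon69,Taxon43),Taxon72))).
From Taxon69 up to that node: 4 branches. From Taxon24 up to the same node: 4 branches. Total: 4 + 4 = 8.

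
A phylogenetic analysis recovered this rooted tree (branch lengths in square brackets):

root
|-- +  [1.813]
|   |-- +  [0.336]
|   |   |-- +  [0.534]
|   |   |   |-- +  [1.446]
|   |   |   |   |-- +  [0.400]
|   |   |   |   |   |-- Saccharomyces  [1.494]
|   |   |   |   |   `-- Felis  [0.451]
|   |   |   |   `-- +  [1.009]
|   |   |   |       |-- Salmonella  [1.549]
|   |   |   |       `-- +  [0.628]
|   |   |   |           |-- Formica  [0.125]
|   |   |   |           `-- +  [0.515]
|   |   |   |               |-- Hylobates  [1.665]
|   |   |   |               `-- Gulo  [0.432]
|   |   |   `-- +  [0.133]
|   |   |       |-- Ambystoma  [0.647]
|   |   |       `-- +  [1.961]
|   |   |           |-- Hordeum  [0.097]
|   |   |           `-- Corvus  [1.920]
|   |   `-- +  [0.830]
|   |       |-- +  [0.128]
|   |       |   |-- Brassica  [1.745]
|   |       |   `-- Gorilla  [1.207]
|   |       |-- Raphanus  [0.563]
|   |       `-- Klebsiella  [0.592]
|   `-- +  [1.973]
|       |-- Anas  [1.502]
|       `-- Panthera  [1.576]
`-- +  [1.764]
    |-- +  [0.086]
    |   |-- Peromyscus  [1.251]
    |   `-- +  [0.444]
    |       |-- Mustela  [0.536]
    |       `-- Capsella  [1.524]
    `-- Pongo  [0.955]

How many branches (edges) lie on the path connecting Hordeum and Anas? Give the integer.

7

The MRCA of Hordeum and Anas is the node subtending (((((Saccharomyces,Felis),(Salmonella,(Formica,(Hylobates,Gulo)))),(Ambystoma,(Hordeum,Corvus))),((Brassica,Gorilla),Raphanus,Klebsiella)),(Anas,Panthera)).
From Hordeum up to that node: 5 branches. From Anas up to the same node: 2 branches. Total: 5 + 2 = 7.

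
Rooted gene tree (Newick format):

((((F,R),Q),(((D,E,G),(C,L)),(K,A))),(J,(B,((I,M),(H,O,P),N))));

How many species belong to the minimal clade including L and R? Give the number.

10

The MRCA of L and R is the node subtending (((F,R),Q),(((D,E,G),(C,L)),(K,A))).
That clade contains 10 terminal taxa: A, C, D, E, F, G, K, L, Q, R.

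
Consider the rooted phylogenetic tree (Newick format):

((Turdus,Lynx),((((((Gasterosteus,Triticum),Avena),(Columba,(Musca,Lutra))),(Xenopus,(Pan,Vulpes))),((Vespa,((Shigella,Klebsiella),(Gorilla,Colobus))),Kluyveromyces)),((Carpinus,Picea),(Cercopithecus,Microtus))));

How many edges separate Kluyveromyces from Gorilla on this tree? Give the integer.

The MRCA of Kluyveromyces and Gorilla is the node subtending ((Vespa,((Shigella,Klebsiella),(Gorilla,Colobus))),Kluyveromyces).
From Kluyveromyces up to that node: 1 branch. From Gorilla up to the same node: 4 branches. Total: 1 + 4 = 5.

5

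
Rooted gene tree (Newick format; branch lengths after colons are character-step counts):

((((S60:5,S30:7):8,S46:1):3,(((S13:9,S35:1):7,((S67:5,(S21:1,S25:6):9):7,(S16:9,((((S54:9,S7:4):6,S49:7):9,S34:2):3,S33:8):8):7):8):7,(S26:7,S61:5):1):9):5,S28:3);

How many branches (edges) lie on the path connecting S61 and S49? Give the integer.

The MRCA of S61 and S49 is the node subtending (((S13,S35),((S67,(S21,S25)),(S16,((((S54,S7),S49),S34),S33)))),(S26,S61)).
From S61 up to that node: 2 branches. From S49 up to the same node: 7 branches. Total: 2 + 7 = 9.

9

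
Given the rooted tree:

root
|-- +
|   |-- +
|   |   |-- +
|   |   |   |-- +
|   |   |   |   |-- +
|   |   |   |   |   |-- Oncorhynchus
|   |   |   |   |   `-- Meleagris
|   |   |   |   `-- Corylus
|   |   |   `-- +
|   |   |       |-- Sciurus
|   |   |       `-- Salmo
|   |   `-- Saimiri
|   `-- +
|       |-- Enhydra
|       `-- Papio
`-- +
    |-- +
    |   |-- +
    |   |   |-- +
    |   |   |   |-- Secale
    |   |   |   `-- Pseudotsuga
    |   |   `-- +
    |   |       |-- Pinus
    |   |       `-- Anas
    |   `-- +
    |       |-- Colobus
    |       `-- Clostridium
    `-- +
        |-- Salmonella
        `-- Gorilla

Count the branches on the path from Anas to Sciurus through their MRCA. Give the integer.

10

The MRCA of Anas and Sciurus is the root of the tree.
From Anas up to that node: 5 branches. From Sciurus up to the same node: 5 branches. Total: 5 + 5 = 10.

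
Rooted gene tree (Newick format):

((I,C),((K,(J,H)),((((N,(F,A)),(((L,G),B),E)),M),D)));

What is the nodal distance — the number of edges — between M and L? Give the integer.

The MRCA of M and L is the node subtending (((N,(F,A)),(((L,G),B),E)),M).
From M up to that node: 1 branch. From L up to the same node: 5 branches. Total: 1 + 5 = 6.

6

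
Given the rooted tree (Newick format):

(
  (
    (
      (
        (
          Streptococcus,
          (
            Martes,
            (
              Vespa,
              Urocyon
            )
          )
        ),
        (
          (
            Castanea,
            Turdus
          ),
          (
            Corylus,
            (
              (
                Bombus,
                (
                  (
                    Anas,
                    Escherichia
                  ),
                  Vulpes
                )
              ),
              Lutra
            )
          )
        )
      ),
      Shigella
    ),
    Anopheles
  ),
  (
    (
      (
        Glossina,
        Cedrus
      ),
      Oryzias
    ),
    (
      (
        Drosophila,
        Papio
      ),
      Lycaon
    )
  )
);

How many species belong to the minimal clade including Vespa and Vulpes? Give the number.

12

The MRCA of Vespa and Vulpes is the node subtending ((Streptococcus,(Martes,(Vespa,Urocyon))),((Castanea,Turdus),(Corylus,((Bombus,((Anas,Escherichia),Vulpes)),Lutra)))).
That clade contains 12 terminal taxa: Anas, Bombus, Castanea, Corylus, Escherichia, Lutra, Martes, Streptococcus, Turdus, Urocyon, Vespa, Vulpes.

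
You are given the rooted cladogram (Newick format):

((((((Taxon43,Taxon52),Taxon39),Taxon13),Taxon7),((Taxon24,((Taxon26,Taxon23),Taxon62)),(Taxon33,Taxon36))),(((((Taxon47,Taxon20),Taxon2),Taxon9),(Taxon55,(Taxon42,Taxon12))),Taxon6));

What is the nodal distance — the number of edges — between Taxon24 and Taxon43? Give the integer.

The MRCA of Taxon24 and Taxon43 is the node subtending (((((Taxon43,Taxon52),Taxon39),Taxon13),Taxon7),((Taxon24,((Taxon26,Taxon23),Taxon62)),(Taxon33,Taxon36))).
From Taxon24 up to that node: 3 branches. From Taxon43 up to the same node: 5 branches. Total: 3 + 5 = 8.

8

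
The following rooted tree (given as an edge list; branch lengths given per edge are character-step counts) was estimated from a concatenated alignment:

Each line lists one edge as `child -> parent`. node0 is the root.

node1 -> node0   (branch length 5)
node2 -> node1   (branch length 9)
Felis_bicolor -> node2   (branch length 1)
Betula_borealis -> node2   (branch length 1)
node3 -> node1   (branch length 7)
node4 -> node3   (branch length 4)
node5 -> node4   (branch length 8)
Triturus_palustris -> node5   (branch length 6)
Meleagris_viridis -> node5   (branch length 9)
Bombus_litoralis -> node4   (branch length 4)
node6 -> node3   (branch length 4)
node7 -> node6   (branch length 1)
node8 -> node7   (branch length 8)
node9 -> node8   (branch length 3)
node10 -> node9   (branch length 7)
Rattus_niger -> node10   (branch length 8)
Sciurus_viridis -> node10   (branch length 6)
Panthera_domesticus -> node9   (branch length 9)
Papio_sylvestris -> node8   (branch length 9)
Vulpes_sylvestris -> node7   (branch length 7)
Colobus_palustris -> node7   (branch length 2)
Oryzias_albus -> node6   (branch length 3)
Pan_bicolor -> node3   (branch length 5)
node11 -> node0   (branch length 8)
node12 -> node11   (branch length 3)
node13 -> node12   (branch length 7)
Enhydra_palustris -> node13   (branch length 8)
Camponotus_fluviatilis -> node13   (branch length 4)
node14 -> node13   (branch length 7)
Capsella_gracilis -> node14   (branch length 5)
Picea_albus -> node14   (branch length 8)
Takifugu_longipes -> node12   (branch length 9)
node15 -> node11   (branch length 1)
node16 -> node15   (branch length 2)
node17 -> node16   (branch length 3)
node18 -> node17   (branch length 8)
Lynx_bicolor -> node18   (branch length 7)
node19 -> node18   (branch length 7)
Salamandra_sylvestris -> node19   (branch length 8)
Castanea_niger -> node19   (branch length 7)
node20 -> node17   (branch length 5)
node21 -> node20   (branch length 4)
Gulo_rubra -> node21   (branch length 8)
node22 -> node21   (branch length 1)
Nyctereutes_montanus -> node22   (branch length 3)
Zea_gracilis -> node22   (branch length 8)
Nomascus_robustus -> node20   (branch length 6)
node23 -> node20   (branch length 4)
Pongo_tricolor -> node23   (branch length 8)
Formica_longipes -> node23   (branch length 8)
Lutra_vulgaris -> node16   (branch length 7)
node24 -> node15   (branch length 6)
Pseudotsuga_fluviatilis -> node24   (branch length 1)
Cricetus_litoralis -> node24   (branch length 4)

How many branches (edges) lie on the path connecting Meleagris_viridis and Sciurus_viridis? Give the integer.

The MRCA of Meleagris_viridis and Sciurus_viridis is the node subtending (((Triturus_palustris,Meleagris_viridis),Bombus_litoralis),(((((Rattus_niger,Sciurus_viridis),Panthera_domesticus),Papio_sylvestris),Vulpes_sylvestris,Colobus_palustris),Oryzias_albus),Pan_bicolor).
From Meleagris_viridis up to that node: 3 branches. From Sciurus_viridis up to the same node: 6 branches. Total: 3 + 6 = 9.

9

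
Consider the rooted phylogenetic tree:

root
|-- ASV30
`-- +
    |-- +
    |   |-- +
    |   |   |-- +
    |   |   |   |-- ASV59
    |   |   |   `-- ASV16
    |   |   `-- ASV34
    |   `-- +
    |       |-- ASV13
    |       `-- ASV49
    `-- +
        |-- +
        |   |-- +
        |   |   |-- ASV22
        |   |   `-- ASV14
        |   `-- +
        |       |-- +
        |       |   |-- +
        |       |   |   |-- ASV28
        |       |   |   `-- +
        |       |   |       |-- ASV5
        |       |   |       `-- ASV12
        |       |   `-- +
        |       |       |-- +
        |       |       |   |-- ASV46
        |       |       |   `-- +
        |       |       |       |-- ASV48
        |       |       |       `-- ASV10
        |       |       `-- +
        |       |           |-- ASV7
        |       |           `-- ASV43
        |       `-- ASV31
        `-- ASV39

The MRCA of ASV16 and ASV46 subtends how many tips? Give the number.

17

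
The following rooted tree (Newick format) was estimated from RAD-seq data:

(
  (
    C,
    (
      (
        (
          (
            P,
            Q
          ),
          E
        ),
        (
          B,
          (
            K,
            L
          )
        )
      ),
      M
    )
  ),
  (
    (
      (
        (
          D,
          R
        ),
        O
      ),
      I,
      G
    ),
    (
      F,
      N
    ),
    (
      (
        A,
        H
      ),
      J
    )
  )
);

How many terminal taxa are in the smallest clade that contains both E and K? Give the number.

6

The MRCA of E and K is the node subtending (((P,Q),E),(B,(K,L))).
That clade contains 6 terminal taxa: B, E, K, L, P, Q.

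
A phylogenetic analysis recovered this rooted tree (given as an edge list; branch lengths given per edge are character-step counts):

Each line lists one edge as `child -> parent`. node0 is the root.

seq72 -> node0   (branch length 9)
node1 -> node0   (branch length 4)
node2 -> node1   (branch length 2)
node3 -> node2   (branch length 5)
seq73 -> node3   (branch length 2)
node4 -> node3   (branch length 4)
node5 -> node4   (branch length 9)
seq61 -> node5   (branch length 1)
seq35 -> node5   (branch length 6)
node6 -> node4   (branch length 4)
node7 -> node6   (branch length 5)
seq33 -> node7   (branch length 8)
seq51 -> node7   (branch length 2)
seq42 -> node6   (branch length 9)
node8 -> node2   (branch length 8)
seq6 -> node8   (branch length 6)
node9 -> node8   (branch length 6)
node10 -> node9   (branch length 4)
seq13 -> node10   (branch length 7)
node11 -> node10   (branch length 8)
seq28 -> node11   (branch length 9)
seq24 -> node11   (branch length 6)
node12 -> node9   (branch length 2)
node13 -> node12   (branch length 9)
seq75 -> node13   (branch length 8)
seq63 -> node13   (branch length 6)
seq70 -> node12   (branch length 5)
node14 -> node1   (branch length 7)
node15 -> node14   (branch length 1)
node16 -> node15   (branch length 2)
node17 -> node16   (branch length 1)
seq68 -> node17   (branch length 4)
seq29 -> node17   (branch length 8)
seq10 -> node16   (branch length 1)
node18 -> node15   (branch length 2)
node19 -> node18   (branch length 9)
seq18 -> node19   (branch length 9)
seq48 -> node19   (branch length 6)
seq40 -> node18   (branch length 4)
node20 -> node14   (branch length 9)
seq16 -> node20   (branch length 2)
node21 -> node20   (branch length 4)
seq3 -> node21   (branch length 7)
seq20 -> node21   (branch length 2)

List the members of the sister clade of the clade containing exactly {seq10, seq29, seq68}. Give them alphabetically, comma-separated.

seq18, seq40, seq48

The clade containing exactly {seq10, seq29, seq68} attaches to the tree at the node subtending (((seq68,seq29),seq10),((seq18,seq48),seq40)).
The other lineage descending from that same node — the sister group — is ((seq18,seq48),seq40); its 3 tips in alphabetical order are the answer.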